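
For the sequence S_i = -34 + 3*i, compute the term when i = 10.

S_10 = -34 + 3*10 = -34 + 30 = -4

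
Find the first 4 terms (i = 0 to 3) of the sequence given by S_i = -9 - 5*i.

This is an arithmetic sequence.
i=0: S_0 = -9 + -5*0 = -9
i=1: S_1 = -9 + -5*1 = -14
i=2: S_2 = -9 + -5*2 = -19
i=3: S_3 = -9 + -5*3 = -24
The first 4 terms are: [-9, -14, -19, -24]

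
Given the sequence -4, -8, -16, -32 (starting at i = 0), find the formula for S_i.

Check ratios: -8 / -4 = 2.0
Common ratio r = 2.
First term a = -4.
Formula: S_i = -4 * 2^i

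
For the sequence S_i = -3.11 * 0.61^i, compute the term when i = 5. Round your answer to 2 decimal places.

S_5 = -3.11 * 0.61^5 ≈ -3.11 * 0.0845 ≈ -0.26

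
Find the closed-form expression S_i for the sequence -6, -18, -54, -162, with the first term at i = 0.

Check ratios: -18 / -6 = 3.0
Common ratio r = 3.
First term a = -6.
Formula: S_i = -6 * 3^i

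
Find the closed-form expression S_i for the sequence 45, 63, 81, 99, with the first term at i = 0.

Check differences: 63 - 45 = 18
81 - 63 = 18
Common difference d = 18.
First term a = 45.
Formula: S_i = 45 + 18*i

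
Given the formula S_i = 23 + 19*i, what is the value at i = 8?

S_8 = 23 + 19*8 = 23 + 152 = 175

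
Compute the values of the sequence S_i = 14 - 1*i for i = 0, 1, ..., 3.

This is an arithmetic sequence.
i=0: S_0 = 14 + -1*0 = 14
i=1: S_1 = 14 + -1*1 = 13
i=2: S_2 = 14 + -1*2 = 12
i=3: S_3 = 14 + -1*3 = 11
The first 4 terms are: [14, 13, 12, 11]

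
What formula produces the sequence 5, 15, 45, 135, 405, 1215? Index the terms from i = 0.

Check ratios: 15 / 5 = 3.0
Common ratio r = 3.
First term a = 5.
Formula: S_i = 5 * 3^i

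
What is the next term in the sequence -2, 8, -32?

Ratios: 8 / -2 = -4.0
This is a geometric sequence with common ratio r = -4.
Next term = -32 * -4 = 128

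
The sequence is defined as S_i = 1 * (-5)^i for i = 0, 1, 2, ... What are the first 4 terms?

This is a geometric sequence.
i=0: S_0 = 1 * (-5)^0 = 1
i=1: S_1 = 1 * (-5)^1 = -5
i=2: S_2 = 1 * (-5)^2 = 25
i=3: S_3 = 1 * (-5)^3 = -125
The first 4 terms are: [1, -5, 25, -125]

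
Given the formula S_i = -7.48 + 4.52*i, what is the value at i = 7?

S_7 = -7.48 + 4.52*7 = -7.48 + 31.64 = 24.16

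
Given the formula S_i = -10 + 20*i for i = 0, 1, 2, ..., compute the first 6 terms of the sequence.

This is an arithmetic sequence.
i=0: S_0 = -10 + 20*0 = -10
i=1: S_1 = -10 + 20*1 = 10
i=2: S_2 = -10 + 20*2 = 30
i=3: S_3 = -10 + 20*3 = 50
i=4: S_4 = -10 + 20*4 = 70
i=5: S_5 = -10 + 20*5 = 90
The first 6 terms are: [-10, 10, 30, 50, 70, 90]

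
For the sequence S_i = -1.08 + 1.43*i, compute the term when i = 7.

S_7 = -1.08 + 1.43*7 = -1.08 + 10.01 = 8.93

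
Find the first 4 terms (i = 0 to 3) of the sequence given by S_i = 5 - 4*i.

This is an arithmetic sequence.
i=0: S_0 = 5 + -4*0 = 5
i=1: S_1 = 5 + -4*1 = 1
i=2: S_2 = 5 + -4*2 = -3
i=3: S_3 = 5 + -4*3 = -7
The first 4 terms are: [5, 1, -3, -7]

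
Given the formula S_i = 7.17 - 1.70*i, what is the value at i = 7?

S_7 = 7.17 + -1.7*7 = 7.17 + -11.9 = -4.73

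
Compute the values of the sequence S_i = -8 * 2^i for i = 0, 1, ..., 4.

This is a geometric sequence.
i=0: S_0 = -8 * 2^0 = -8
i=1: S_1 = -8 * 2^1 = -16
i=2: S_2 = -8 * 2^2 = -32
i=3: S_3 = -8 * 2^3 = -64
i=4: S_4 = -8 * 2^4 = -128
The first 5 terms are: [-8, -16, -32, -64, -128]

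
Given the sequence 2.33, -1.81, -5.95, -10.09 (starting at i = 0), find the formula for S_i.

Check differences: -1.81 - 2.33 = -4.14
-5.95 - -1.81 = -4.14
Common difference d = -4.14.
First term a = 2.33.
Formula: S_i = 2.33 - 4.14*i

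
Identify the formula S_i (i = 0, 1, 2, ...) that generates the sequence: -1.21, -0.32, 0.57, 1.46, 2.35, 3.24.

Check differences: -0.32 - -1.21 = 0.89
0.57 - -0.32 = 0.89
Common difference d = 0.89.
First term a = -1.21.
Formula: S_i = -1.21 + 0.89*i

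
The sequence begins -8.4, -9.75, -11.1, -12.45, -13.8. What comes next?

Differences: -9.75 - -8.4 = -1.35
This is an arithmetic sequence with common difference d = -1.35.
Next term = -13.8 + -1.35 = -15.15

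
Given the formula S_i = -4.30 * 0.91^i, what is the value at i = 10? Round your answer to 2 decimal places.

S_10 = -4.3 * 0.91^10 ≈ -4.3 * 0.3894 ≈ -1.67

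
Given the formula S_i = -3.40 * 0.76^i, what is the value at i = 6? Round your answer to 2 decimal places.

S_6 = -3.4 * 0.76^6 ≈ -3.4 * 0.1927 ≈ -0.66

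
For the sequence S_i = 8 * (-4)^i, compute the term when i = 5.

S_5 = 8 * (-4)^5 = 8 * -1024 = -8192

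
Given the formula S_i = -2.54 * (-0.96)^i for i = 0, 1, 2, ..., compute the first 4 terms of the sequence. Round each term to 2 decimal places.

This is a geometric sequence.
i=0: S_0 = -2.54 * (-0.96)^0 = -2.54
i=1: S_1 = -2.54 * (-0.96)^1 ≈ 2.44
i=2: S_2 = -2.54 * (-0.96)^2 ≈ -2.34
i=3: S_3 = -2.54 * (-0.96)^3 ≈ 2.25
The first 4 terms are: [-2.54, 2.44, -2.34, 2.25]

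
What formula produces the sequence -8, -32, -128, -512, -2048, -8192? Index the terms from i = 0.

Check ratios: -32 / -8 = 4.0
Common ratio r = 4.
First term a = -8.
Formula: S_i = -8 * 4^i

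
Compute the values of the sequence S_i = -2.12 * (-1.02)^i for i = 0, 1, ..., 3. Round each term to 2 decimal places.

This is a geometric sequence.
i=0: S_0 = -2.12 * (-1.02)^0 = -2.12
i=1: S_1 = -2.12 * (-1.02)^1 ≈ 2.16
i=2: S_2 = -2.12 * (-1.02)^2 ≈ -2.21
i=3: S_3 = -2.12 * (-1.02)^3 ≈ 2.25
The first 4 terms are: [-2.12, 2.16, -2.21, 2.25]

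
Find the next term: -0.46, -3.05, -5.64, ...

Differences: -3.05 - -0.46 = -2.59
This is an arithmetic sequence with common difference d = -2.59.
Next term = -5.64 + -2.59 = -8.23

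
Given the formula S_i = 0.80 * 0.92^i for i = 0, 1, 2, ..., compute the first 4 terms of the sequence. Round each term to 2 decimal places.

This is a geometric sequence.
i=0: S_0 = 0.8 * 0.92^0 = 0.8
i=1: S_1 = 0.8 * 0.92^1 ≈ 0.74
i=2: S_2 = 0.8 * 0.92^2 ≈ 0.68
i=3: S_3 = 0.8 * 0.92^3 ≈ 0.62
The first 4 terms are: [0.8, 0.74, 0.68, 0.62]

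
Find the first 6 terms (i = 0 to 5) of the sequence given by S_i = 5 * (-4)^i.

This is a geometric sequence.
i=0: S_0 = 5 * (-4)^0 = 5
i=1: S_1 = 5 * (-4)^1 = -20
i=2: S_2 = 5 * (-4)^2 = 80
i=3: S_3 = 5 * (-4)^3 = -320
i=4: S_4 = 5 * (-4)^4 = 1280
i=5: S_5 = 5 * (-4)^5 = -5120
The first 6 terms are: [5, -20, 80, -320, 1280, -5120]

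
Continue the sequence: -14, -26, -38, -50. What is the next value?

Differences: -26 - -14 = -12
This is an arithmetic sequence with common difference d = -12.
Next term = -50 + -12 = -62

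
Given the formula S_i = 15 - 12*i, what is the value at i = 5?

S_5 = 15 + -12*5 = 15 + -60 = -45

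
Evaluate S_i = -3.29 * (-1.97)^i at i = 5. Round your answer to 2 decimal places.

S_5 = -3.29 * (-1.97)^5 ≈ -3.29 * -29.6709 ≈ 97.62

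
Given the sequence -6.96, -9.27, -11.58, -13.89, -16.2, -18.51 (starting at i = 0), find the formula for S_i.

Check differences: -9.27 - -6.96 = -2.31
-11.58 - -9.27 = -2.31
Common difference d = -2.31.
First term a = -6.96.
Formula: S_i = -6.96 - 2.31*i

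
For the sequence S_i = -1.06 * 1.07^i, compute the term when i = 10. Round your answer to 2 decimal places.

S_10 = -1.06 * 1.07^10 ≈ -1.06 * 1.9672 ≈ -2.09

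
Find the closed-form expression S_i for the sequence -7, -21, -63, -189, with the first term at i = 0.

Check ratios: -21 / -7 = 3.0
Common ratio r = 3.
First term a = -7.
Formula: S_i = -7 * 3^i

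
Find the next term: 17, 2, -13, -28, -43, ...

Differences: 2 - 17 = -15
This is an arithmetic sequence with common difference d = -15.
Next term = -43 + -15 = -58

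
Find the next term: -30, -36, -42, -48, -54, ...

Differences: -36 - -30 = -6
This is an arithmetic sequence with common difference d = -6.
Next term = -54 + -6 = -60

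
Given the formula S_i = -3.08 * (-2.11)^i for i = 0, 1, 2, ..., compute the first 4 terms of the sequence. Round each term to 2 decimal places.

This is a geometric sequence.
i=0: S_0 = -3.08 * (-2.11)^0 = -3.08
i=1: S_1 = -3.08 * (-2.11)^1 ≈ 6.5
i=2: S_2 = -3.08 * (-2.11)^2 ≈ -13.71
i=3: S_3 = -3.08 * (-2.11)^3 ≈ 28.93
The first 4 terms are: [-3.08, 6.5, -13.71, 28.93]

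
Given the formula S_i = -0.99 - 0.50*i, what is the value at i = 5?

S_5 = -0.99 + -0.5*5 = -0.99 + -2.5 = -3.49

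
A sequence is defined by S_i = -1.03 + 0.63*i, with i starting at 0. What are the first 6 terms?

This is an arithmetic sequence.
i=0: S_0 = -1.03 + 0.63*0 = -1.03
i=1: S_1 = -1.03 + 0.63*1 = -0.4
i=2: S_2 = -1.03 + 0.63*2 = 0.23
i=3: S_3 = -1.03 + 0.63*3 = 0.86
i=4: S_4 = -1.03 + 0.63*4 = 1.49
i=5: S_5 = -1.03 + 0.63*5 = 2.12
The first 6 terms are: [-1.03, -0.4, 0.23, 0.86, 1.49, 2.12]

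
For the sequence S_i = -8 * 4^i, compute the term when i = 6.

S_6 = -8 * 4^6 = -8 * 4096 = -32768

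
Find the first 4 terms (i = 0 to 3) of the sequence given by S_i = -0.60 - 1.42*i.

This is an arithmetic sequence.
i=0: S_0 = -0.6 + -1.42*0 = -0.6
i=1: S_1 = -0.6 + -1.42*1 = -2.02
i=2: S_2 = -0.6 + -1.42*2 = -3.44
i=3: S_3 = -0.6 + -1.42*3 = -4.86
The first 4 terms are: [-0.6, -2.02, -3.44, -4.86]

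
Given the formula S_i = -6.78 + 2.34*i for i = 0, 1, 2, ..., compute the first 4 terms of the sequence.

This is an arithmetic sequence.
i=0: S_0 = -6.78 + 2.34*0 = -6.78
i=1: S_1 = -6.78 + 2.34*1 = -4.44
i=2: S_2 = -6.78 + 2.34*2 = -2.1
i=3: S_3 = -6.78 + 2.34*3 = 0.24
The first 4 terms are: [-6.78, -4.44, -2.1, 0.24]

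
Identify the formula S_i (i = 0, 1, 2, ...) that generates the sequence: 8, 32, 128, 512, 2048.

Check ratios: 32 / 8 = 4.0
Common ratio r = 4.
First term a = 8.
Formula: S_i = 8 * 4^i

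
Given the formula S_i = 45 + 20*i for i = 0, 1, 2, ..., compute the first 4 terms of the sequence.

This is an arithmetic sequence.
i=0: S_0 = 45 + 20*0 = 45
i=1: S_1 = 45 + 20*1 = 65
i=2: S_2 = 45 + 20*2 = 85
i=3: S_3 = 45 + 20*3 = 105
The first 4 terms are: [45, 65, 85, 105]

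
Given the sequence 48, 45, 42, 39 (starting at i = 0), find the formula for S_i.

Check differences: 45 - 48 = -3
42 - 45 = -3
Common difference d = -3.
First term a = 48.
Formula: S_i = 48 - 3*i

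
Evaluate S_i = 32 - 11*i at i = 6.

S_6 = 32 + -11*6 = 32 + -66 = -34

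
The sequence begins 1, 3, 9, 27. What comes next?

Ratios: 3 / 1 = 3.0
This is a geometric sequence with common ratio r = 3.
Next term = 27 * 3 = 81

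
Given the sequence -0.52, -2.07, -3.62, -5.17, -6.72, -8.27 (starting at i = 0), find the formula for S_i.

Check differences: -2.07 - -0.52 = -1.55
-3.62 - -2.07 = -1.55
Common difference d = -1.55.
First term a = -0.52.
Formula: S_i = -0.52 - 1.55*i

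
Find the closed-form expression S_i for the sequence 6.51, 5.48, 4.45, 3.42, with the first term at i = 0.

Check differences: 5.48 - 6.51 = -1.03
4.45 - 5.48 = -1.03
Common difference d = -1.03.
First term a = 6.51.
Formula: S_i = 6.51 - 1.03*i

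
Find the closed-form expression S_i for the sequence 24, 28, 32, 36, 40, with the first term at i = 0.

Check differences: 28 - 24 = 4
32 - 28 = 4
Common difference d = 4.
First term a = 24.
Formula: S_i = 24 + 4*i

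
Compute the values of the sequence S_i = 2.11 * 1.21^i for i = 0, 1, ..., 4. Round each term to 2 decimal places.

This is a geometric sequence.
i=0: S_0 = 2.11 * 1.21^0 = 2.11
i=1: S_1 = 2.11 * 1.21^1 ≈ 2.55
i=2: S_2 = 2.11 * 1.21^2 ≈ 3.09
i=3: S_3 = 2.11 * 1.21^3 ≈ 3.74
i=4: S_4 = 2.11 * 1.21^4 ≈ 4.52
The first 5 terms are: [2.11, 2.55, 3.09, 3.74, 4.52]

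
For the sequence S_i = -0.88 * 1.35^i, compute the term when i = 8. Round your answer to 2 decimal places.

S_8 = -0.88 * 1.35^8 ≈ -0.88 * 11.0324 ≈ -9.71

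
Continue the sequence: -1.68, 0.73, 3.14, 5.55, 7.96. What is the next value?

Differences: 0.73 - -1.68 = 2.41
This is an arithmetic sequence with common difference d = 2.41.
Next term = 7.96 + 2.41 = 10.37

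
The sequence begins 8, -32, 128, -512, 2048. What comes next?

Ratios: -32 / 8 = -4.0
This is a geometric sequence with common ratio r = -4.
Next term = 2048 * -4 = -8192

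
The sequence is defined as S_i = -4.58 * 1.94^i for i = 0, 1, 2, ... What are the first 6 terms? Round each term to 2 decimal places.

This is a geometric sequence.
i=0: S_0 = -4.58 * 1.94^0 = -4.58
i=1: S_1 = -4.58 * 1.94^1 ≈ -8.89
i=2: S_2 = -4.58 * 1.94^2 ≈ -17.24
i=3: S_3 = -4.58 * 1.94^3 ≈ -33.44
i=4: S_4 = -4.58 * 1.94^4 ≈ -64.87
i=5: S_5 = -4.58 * 1.94^5 ≈ -125.86
The first 6 terms are: [-4.58, -8.89, -17.24, -33.44, -64.87, -125.86]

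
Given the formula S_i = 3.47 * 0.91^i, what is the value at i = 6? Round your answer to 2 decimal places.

S_6 = 3.47 * 0.91^6 ≈ 3.47 * 0.5679 ≈ 1.97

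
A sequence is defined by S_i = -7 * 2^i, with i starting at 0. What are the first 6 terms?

This is a geometric sequence.
i=0: S_0 = -7 * 2^0 = -7
i=1: S_1 = -7 * 2^1 = -14
i=2: S_2 = -7 * 2^2 = -28
i=3: S_3 = -7 * 2^3 = -56
i=4: S_4 = -7 * 2^4 = -112
i=5: S_5 = -7 * 2^5 = -224
The first 6 terms are: [-7, -14, -28, -56, -112, -224]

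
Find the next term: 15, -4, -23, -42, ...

Differences: -4 - 15 = -19
This is an arithmetic sequence with common difference d = -19.
Next term = -42 + -19 = -61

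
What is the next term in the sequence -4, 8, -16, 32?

Ratios: 8 / -4 = -2.0
This is a geometric sequence with common ratio r = -2.
Next term = 32 * -2 = -64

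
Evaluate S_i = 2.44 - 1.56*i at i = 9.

S_9 = 2.44 + -1.56*9 = 2.44 + -14.04 = -11.6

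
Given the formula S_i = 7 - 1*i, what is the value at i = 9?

S_9 = 7 + -1*9 = 7 + -9 = -2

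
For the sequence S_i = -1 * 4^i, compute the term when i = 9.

S_9 = -1 * 4^9 = -1 * 262144 = -262144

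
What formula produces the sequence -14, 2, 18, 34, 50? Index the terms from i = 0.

Check differences: 2 - -14 = 16
18 - 2 = 16
Common difference d = 16.
First term a = -14.
Formula: S_i = -14 + 16*i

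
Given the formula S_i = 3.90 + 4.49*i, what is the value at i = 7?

S_7 = 3.9 + 4.49*7 = 3.9 + 31.43 = 35.33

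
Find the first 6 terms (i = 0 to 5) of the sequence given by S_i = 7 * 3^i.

This is a geometric sequence.
i=0: S_0 = 7 * 3^0 = 7
i=1: S_1 = 7 * 3^1 = 21
i=2: S_2 = 7 * 3^2 = 63
i=3: S_3 = 7 * 3^3 = 189
i=4: S_4 = 7 * 3^4 = 567
i=5: S_5 = 7 * 3^5 = 1701
The first 6 terms are: [7, 21, 63, 189, 567, 1701]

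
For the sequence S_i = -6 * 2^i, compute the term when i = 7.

S_7 = -6 * 2^7 = -6 * 128 = -768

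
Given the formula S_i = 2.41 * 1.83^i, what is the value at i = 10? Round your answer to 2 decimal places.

S_10 = 2.41 * 1.83^10 ≈ 2.41 * 421.2219 ≈ 1015.14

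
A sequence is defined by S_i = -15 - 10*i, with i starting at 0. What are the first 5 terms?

This is an arithmetic sequence.
i=0: S_0 = -15 + -10*0 = -15
i=1: S_1 = -15 + -10*1 = -25
i=2: S_2 = -15 + -10*2 = -35
i=3: S_3 = -15 + -10*3 = -45
i=4: S_4 = -15 + -10*4 = -55
The first 5 terms are: [-15, -25, -35, -45, -55]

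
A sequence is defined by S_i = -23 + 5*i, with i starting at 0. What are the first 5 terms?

This is an arithmetic sequence.
i=0: S_0 = -23 + 5*0 = -23
i=1: S_1 = -23 + 5*1 = -18
i=2: S_2 = -23 + 5*2 = -13
i=3: S_3 = -23 + 5*3 = -8
i=4: S_4 = -23 + 5*4 = -3
The first 5 terms are: [-23, -18, -13, -8, -3]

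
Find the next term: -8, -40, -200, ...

Ratios: -40 / -8 = 5.0
This is a geometric sequence with common ratio r = 5.
Next term = -200 * 5 = -1000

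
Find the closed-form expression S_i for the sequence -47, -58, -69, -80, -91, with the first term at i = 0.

Check differences: -58 - -47 = -11
-69 - -58 = -11
Common difference d = -11.
First term a = -47.
Formula: S_i = -47 - 11*i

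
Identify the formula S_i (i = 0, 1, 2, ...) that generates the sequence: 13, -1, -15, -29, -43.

Check differences: -1 - 13 = -14
-15 - -1 = -14
Common difference d = -14.
First term a = 13.
Formula: S_i = 13 - 14*i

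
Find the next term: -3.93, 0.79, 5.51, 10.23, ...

Differences: 0.79 - -3.93 = 4.72
This is an arithmetic sequence with common difference d = 4.72.
Next term = 10.23 + 4.72 = 14.95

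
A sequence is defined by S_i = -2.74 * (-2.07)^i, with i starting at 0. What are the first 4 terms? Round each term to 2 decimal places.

This is a geometric sequence.
i=0: S_0 = -2.74 * (-2.07)^0 = -2.74
i=1: S_1 = -2.74 * (-2.07)^1 ≈ 5.67
i=2: S_2 = -2.74 * (-2.07)^2 ≈ -11.74
i=3: S_3 = -2.74 * (-2.07)^3 ≈ 24.3
The first 4 terms are: [-2.74, 5.67, -11.74, 24.3]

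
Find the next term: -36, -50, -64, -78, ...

Differences: -50 - -36 = -14
This is an arithmetic sequence with common difference d = -14.
Next term = -78 + -14 = -92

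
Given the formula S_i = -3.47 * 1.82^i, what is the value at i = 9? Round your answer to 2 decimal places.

S_9 = -3.47 * 1.82^9 ≈ -3.47 * 219.1001 ≈ -760.28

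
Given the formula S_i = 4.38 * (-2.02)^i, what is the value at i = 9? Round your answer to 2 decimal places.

S_9 = 4.38 * (-2.02)^9 ≈ 4.38 * -559.96686 ≈ -2452.65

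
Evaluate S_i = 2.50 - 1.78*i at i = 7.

S_7 = 2.5 + -1.78*7 = 2.5 + -12.46 = -9.96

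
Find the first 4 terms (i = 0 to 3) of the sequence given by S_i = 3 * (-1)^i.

This is a geometric sequence.
i=0: S_0 = 3 * (-1)^0 = 3
i=1: S_1 = 3 * (-1)^1 = -3
i=2: S_2 = 3 * (-1)^2 = 3
i=3: S_3 = 3 * (-1)^3 = -3
The first 4 terms are: [3, -3, 3, -3]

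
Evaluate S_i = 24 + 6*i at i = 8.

S_8 = 24 + 6*8 = 24 + 48 = 72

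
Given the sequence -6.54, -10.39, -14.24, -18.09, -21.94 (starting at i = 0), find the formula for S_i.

Check differences: -10.39 - -6.54 = -3.85
-14.24 - -10.39 = -3.85
Common difference d = -3.85.
First term a = -6.54.
Formula: S_i = -6.54 - 3.85*i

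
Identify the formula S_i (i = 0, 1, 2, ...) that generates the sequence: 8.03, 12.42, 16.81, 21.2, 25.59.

Check differences: 12.42 - 8.03 = 4.39
16.81 - 12.42 = 4.39
Common difference d = 4.39.
First term a = 8.03.
Formula: S_i = 8.03 + 4.39*i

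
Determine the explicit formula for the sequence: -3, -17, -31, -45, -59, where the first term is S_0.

Check differences: -17 - -3 = -14
-31 - -17 = -14
Common difference d = -14.
First term a = -3.
Formula: S_i = -3 - 14*i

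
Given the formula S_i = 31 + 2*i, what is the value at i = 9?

S_9 = 31 + 2*9 = 31 + 18 = 49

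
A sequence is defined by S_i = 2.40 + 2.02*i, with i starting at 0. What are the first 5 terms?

This is an arithmetic sequence.
i=0: S_0 = 2.4 + 2.02*0 = 2.4
i=1: S_1 = 2.4 + 2.02*1 = 4.42
i=2: S_2 = 2.4 + 2.02*2 = 6.44
i=3: S_3 = 2.4 + 2.02*3 = 8.46
i=4: S_4 = 2.4 + 2.02*4 = 10.48
The first 5 terms are: [2.4, 4.42, 6.44, 8.46, 10.48]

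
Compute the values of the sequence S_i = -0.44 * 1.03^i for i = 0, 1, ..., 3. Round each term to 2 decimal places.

This is a geometric sequence.
i=0: S_0 = -0.44 * 1.03^0 = -0.44
i=1: S_1 = -0.44 * 1.03^1 ≈ -0.45
i=2: S_2 = -0.44 * 1.03^2 ≈ -0.47
i=3: S_3 = -0.44 * 1.03^3 ≈ -0.48
The first 4 terms are: [-0.44, -0.45, -0.47, -0.48]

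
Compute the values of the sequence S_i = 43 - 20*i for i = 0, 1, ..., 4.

This is an arithmetic sequence.
i=0: S_0 = 43 + -20*0 = 43
i=1: S_1 = 43 + -20*1 = 23
i=2: S_2 = 43 + -20*2 = 3
i=3: S_3 = 43 + -20*3 = -17
i=4: S_4 = 43 + -20*4 = -37
The first 5 terms are: [43, 23, 3, -17, -37]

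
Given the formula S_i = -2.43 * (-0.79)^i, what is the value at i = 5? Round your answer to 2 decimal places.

S_5 = -2.43 * (-0.79)^5 ≈ -2.43 * -0.3077 ≈ 0.75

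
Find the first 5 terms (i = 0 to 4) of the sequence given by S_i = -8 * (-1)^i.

This is a geometric sequence.
i=0: S_0 = -8 * (-1)^0 = -8
i=1: S_1 = -8 * (-1)^1 = 8
i=2: S_2 = -8 * (-1)^2 = -8
i=3: S_3 = -8 * (-1)^3 = 8
i=4: S_4 = -8 * (-1)^4 = -8
The first 5 terms are: [-8, 8, -8, 8, -8]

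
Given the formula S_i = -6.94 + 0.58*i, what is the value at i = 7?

S_7 = -6.94 + 0.58*7 = -6.94 + 4.06 = -2.88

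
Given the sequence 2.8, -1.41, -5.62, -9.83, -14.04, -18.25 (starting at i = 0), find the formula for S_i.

Check differences: -1.41 - 2.8 = -4.21
-5.62 - -1.41 = -4.21
Common difference d = -4.21.
First term a = 2.8.
Formula: S_i = 2.80 - 4.21*i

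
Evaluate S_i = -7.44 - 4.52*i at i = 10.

S_10 = -7.44 + -4.52*10 = -7.44 + -45.2 = -52.64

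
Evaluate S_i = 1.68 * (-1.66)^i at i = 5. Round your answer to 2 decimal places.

S_5 = 1.68 * (-1.66)^5 ≈ 1.68 * -12.6049 ≈ -21.18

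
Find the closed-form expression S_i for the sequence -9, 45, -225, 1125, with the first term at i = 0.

Check ratios: 45 / -9 = -5.0
Common ratio r = -5.
First term a = -9.
Formula: S_i = -9 * (-5)^i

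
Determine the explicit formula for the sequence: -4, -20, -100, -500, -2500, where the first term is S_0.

Check ratios: -20 / -4 = 5.0
Common ratio r = 5.
First term a = -4.
Formula: S_i = -4 * 5^i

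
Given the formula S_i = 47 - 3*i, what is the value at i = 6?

S_6 = 47 + -3*6 = 47 + -18 = 29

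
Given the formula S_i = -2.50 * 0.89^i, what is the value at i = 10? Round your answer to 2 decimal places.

S_10 = -2.5 * 0.89^10 ≈ -2.5 * 0.3118 ≈ -0.78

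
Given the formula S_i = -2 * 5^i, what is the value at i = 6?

S_6 = -2 * 5^6 = -2 * 15625 = -31250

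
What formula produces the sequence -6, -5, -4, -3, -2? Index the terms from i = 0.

Check differences: -5 - -6 = 1
-4 - -5 = 1
Common difference d = 1.
First term a = -6.
Formula: S_i = -6 + 1*i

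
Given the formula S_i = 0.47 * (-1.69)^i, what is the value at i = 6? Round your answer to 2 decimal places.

S_6 = 0.47 * (-1.69)^6 ≈ 0.47 * 23.2981 ≈ 10.95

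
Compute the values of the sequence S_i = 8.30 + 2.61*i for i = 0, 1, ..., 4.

This is an arithmetic sequence.
i=0: S_0 = 8.3 + 2.61*0 = 8.3
i=1: S_1 = 8.3 + 2.61*1 = 10.91
i=2: S_2 = 8.3 + 2.61*2 = 13.52
i=3: S_3 = 8.3 + 2.61*3 = 16.13
i=4: S_4 = 8.3 + 2.61*4 = 18.74
The first 5 terms are: [8.3, 10.91, 13.52, 16.13, 18.74]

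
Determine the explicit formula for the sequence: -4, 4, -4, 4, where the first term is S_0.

Check ratios: 4 / -4 = -1.0
Common ratio r = -1.
First term a = -4.
Formula: S_i = -4 * (-1)^i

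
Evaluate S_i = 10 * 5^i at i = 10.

S_10 = 10 * 5^10 = 10 * 9765625 = 97656250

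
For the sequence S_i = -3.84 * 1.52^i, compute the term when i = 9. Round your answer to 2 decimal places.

S_9 = -3.84 * 1.52^9 ≈ -3.84 * 43.3104 ≈ -166.31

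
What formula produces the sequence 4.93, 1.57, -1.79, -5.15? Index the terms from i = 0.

Check differences: 1.57 - 4.93 = -3.36
-1.79 - 1.57 = -3.36
Common difference d = -3.36.
First term a = 4.93.
Formula: S_i = 4.93 - 3.36*i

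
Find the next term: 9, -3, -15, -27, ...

Differences: -3 - 9 = -12
This is an arithmetic sequence with common difference d = -12.
Next term = -27 + -12 = -39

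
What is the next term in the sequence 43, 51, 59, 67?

Differences: 51 - 43 = 8
This is an arithmetic sequence with common difference d = 8.
Next term = 67 + 8 = 75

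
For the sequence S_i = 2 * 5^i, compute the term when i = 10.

S_10 = 2 * 5^10 = 2 * 9765625 = 19531250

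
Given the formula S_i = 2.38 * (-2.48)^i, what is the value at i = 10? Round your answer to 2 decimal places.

S_10 = 2.38 * (-2.48)^10 ≈ 2.38 * 8800.6917 ≈ 20945.65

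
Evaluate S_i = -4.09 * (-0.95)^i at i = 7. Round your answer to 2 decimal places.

S_7 = -4.09 * (-0.95)^7 ≈ -4.09 * -0.6983 ≈ 2.86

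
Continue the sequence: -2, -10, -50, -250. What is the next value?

Ratios: -10 / -2 = 5.0
This is a geometric sequence with common ratio r = 5.
Next term = -250 * 5 = -1250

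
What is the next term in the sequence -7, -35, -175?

Ratios: -35 / -7 = 5.0
This is a geometric sequence with common ratio r = 5.
Next term = -175 * 5 = -875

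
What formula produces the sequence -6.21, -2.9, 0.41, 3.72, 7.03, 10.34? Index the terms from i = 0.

Check differences: -2.9 - -6.21 = 3.31
0.41 - -2.9 = 3.31
Common difference d = 3.31.
First term a = -6.21.
Formula: S_i = -6.21 + 3.31*i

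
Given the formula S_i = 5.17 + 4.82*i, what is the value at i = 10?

S_10 = 5.17 + 4.82*10 = 5.17 + 48.2 = 53.37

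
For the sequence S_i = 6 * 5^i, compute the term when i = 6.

S_6 = 6 * 5^6 = 6 * 15625 = 93750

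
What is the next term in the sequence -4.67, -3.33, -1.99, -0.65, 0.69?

Differences: -3.33 - -4.67 = 1.34
This is an arithmetic sequence with common difference d = 1.34.
Next term = 0.69 + 1.34 = 2.03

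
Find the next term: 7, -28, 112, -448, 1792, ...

Ratios: -28 / 7 = -4.0
This is a geometric sequence with common ratio r = -4.
Next term = 1792 * -4 = -7168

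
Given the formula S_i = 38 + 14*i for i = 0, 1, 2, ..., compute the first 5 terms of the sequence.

This is an arithmetic sequence.
i=0: S_0 = 38 + 14*0 = 38
i=1: S_1 = 38 + 14*1 = 52
i=2: S_2 = 38 + 14*2 = 66
i=3: S_3 = 38 + 14*3 = 80
i=4: S_4 = 38 + 14*4 = 94
The first 5 terms are: [38, 52, 66, 80, 94]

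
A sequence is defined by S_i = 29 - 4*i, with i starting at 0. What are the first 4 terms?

This is an arithmetic sequence.
i=0: S_0 = 29 + -4*0 = 29
i=1: S_1 = 29 + -4*1 = 25
i=2: S_2 = 29 + -4*2 = 21
i=3: S_3 = 29 + -4*3 = 17
The first 4 terms are: [29, 25, 21, 17]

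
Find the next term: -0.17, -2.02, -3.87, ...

Differences: -2.02 - -0.17 = -1.85
This is an arithmetic sequence with common difference d = -1.85.
Next term = -3.87 + -1.85 = -5.72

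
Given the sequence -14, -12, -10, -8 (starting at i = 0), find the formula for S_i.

Check differences: -12 - -14 = 2
-10 - -12 = 2
Common difference d = 2.
First term a = -14.
Formula: S_i = -14 + 2*i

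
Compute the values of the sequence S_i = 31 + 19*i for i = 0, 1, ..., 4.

This is an arithmetic sequence.
i=0: S_0 = 31 + 19*0 = 31
i=1: S_1 = 31 + 19*1 = 50
i=2: S_2 = 31 + 19*2 = 69
i=3: S_3 = 31 + 19*3 = 88
i=4: S_4 = 31 + 19*4 = 107
The first 5 terms are: [31, 50, 69, 88, 107]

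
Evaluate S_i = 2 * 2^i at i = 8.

S_8 = 2 * 2^8 = 2 * 256 = 512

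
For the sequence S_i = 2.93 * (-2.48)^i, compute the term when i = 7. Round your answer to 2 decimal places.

S_7 = 2.93 * (-2.48)^7 ≈ 2.93 * -576.9813 ≈ -1690.56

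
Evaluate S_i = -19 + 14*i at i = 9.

S_9 = -19 + 14*9 = -19 + 126 = 107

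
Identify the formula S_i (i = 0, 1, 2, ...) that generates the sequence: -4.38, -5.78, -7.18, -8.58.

Check differences: -5.78 - -4.38 = -1.4
-7.18 - -5.78 = -1.4
Common difference d = -1.4.
First term a = -4.38.
Formula: S_i = -4.38 - 1.40*i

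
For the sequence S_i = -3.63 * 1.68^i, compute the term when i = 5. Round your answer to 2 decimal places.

S_5 = -3.63 * 1.68^5 ≈ -3.63 * 13.3828 ≈ -48.58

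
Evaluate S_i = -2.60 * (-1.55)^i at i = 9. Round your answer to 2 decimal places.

S_9 = -2.6 * (-1.55)^9 ≈ -2.6 * -51.6399 ≈ 134.26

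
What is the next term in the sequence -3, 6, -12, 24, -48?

Ratios: 6 / -3 = -2.0
This is a geometric sequence with common ratio r = -2.
Next term = -48 * -2 = 96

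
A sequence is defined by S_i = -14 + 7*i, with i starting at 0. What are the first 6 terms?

This is an arithmetic sequence.
i=0: S_0 = -14 + 7*0 = -14
i=1: S_1 = -14 + 7*1 = -7
i=2: S_2 = -14 + 7*2 = 0
i=3: S_3 = -14 + 7*3 = 7
i=4: S_4 = -14 + 7*4 = 14
i=5: S_5 = -14 + 7*5 = 21
The first 6 terms are: [-14, -7, 0, 7, 14, 21]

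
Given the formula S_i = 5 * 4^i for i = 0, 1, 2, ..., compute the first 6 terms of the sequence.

This is a geometric sequence.
i=0: S_0 = 5 * 4^0 = 5
i=1: S_1 = 5 * 4^1 = 20
i=2: S_2 = 5 * 4^2 = 80
i=3: S_3 = 5 * 4^3 = 320
i=4: S_4 = 5 * 4^4 = 1280
i=5: S_5 = 5 * 4^5 = 5120
The first 6 terms are: [5, 20, 80, 320, 1280, 5120]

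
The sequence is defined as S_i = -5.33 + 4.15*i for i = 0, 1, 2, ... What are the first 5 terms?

This is an arithmetic sequence.
i=0: S_0 = -5.33 + 4.15*0 = -5.33
i=1: S_1 = -5.33 + 4.15*1 = -1.18
i=2: S_2 = -5.33 + 4.15*2 = 2.97
i=3: S_3 = -5.33 + 4.15*3 = 7.12
i=4: S_4 = -5.33 + 4.15*4 = 11.27
The first 5 terms are: [-5.33, -1.18, 2.97, 7.12, 11.27]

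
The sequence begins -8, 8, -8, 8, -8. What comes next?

Ratios: 8 / -8 = -1.0
This is a geometric sequence with common ratio r = -1.
Next term = -8 * -1 = 8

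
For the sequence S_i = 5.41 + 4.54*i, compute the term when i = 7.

S_7 = 5.41 + 4.54*7 = 5.41 + 31.78 = 37.19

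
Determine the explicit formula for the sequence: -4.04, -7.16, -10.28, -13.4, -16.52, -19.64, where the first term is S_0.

Check differences: -7.16 - -4.04 = -3.12
-10.28 - -7.16 = -3.12
Common difference d = -3.12.
First term a = -4.04.
Formula: S_i = -4.04 - 3.12*i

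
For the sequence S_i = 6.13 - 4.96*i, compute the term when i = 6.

S_6 = 6.13 + -4.96*6 = 6.13 + -29.76 = -23.63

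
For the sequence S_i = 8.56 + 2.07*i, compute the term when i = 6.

S_6 = 8.56 + 2.07*6 = 8.56 + 12.42 = 20.98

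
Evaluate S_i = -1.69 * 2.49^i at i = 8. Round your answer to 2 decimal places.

S_8 = -1.69 * 2.49^8 ≈ -1.69 * 1477.7289 ≈ -2497.36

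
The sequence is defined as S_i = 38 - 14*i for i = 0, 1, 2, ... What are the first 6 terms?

This is an arithmetic sequence.
i=0: S_0 = 38 + -14*0 = 38
i=1: S_1 = 38 + -14*1 = 24
i=2: S_2 = 38 + -14*2 = 10
i=3: S_3 = 38 + -14*3 = -4
i=4: S_4 = 38 + -14*4 = -18
i=5: S_5 = 38 + -14*5 = -32
The first 6 terms are: [38, 24, 10, -4, -18, -32]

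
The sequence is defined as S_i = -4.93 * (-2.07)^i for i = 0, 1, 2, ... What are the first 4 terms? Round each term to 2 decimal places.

This is a geometric sequence.
i=0: S_0 = -4.93 * (-2.07)^0 = -4.93
i=1: S_1 = -4.93 * (-2.07)^1 ≈ 10.21
i=2: S_2 = -4.93 * (-2.07)^2 ≈ -21.12
i=3: S_3 = -4.93 * (-2.07)^3 ≈ 43.73
The first 4 terms are: [-4.93, 10.21, -21.12, 43.73]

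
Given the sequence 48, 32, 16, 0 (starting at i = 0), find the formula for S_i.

Check differences: 32 - 48 = -16
16 - 32 = -16
Common difference d = -16.
First term a = 48.
Formula: S_i = 48 - 16*i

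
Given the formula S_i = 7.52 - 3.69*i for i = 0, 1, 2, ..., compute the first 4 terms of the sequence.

This is an arithmetic sequence.
i=0: S_0 = 7.52 + -3.69*0 = 7.52
i=1: S_1 = 7.52 + -3.69*1 = 3.83
i=2: S_2 = 7.52 + -3.69*2 = 0.14
i=3: S_3 = 7.52 + -3.69*3 = -3.55
The first 4 terms are: [7.52, 3.83, 0.14, -3.55]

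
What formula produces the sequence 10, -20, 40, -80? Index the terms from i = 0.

Check ratios: -20 / 10 = -2.0
Common ratio r = -2.
First term a = 10.
Formula: S_i = 10 * (-2)^i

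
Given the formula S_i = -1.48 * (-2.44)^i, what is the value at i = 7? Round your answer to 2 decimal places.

S_7 = -1.48 * (-2.44)^7 ≈ -1.48 * -514.907 ≈ 762.06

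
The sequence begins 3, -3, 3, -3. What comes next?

Ratios: -3 / 3 = -1.0
This is a geometric sequence with common ratio r = -1.
Next term = -3 * -1 = 3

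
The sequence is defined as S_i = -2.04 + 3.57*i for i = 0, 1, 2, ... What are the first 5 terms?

This is an arithmetic sequence.
i=0: S_0 = -2.04 + 3.57*0 = -2.04
i=1: S_1 = -2.04 + 3.57*1 = 1.53
i=2: S_2 = -2.04 + 3.57*2 = 5.1
i=3: S_3 = -2.04 + 3.57*3 = 8.67
i=4: S_4 = -2.04 + 3.57*4 = 12.24
The first 5 terms are: [-2.04, 1.53, 5.1, 8.67, 12.24]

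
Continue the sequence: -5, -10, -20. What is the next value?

Ratios: -10 / -5 = 2.0
This is a geometric sequence with common ratio r = 2.
Next term = -20 * 2 = -40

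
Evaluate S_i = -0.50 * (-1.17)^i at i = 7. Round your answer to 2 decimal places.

S_7 = -0.5 * (-1.17)^7 ≈ -0.5 * -3.0012 ≈ 1.5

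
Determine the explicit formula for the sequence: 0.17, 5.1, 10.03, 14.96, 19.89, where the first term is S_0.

Check differences: 5.1 - 0.17 = 4.93
10.03 - 5.1 = 4.93
Common difference d = 4.93.
First term a = 0.17.
Formula: S_i = 0.17 + 4.93*i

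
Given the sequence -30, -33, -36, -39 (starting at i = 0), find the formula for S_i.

Check differences: -33 - -30 = -3
-36 - -33 = -3
Common difference d = -3.
First term a = -30.
Formula: S_i = -30 - 3*i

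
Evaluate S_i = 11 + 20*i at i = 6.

S_6 = 11 + 20*6 = 11 + 120 = 131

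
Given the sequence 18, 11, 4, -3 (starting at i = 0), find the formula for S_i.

Check differences: 11 - 18 = -7
4 - 11 = -7
Common difference d = -7.
First term a = 18.
Formula: S_i = 18 - 7*i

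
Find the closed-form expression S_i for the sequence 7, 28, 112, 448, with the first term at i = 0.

Check ratios: 28 / 7 = 4.0
Common ratio r = 4.
First term a = 7.
Formula: S_i = 7 * 4^i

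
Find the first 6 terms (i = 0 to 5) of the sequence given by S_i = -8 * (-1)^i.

This is a geometric sequence.
i=0: S_0 = -8 * (-1)^0 = -8
i=1: S_1 = -8 * (-1)^1 = 8
i=2: S_2 = -8 * (-1)^2 = -8
i=3: S_3 = -8 * (-1)^3 = 8
i=4: S_4 = -8 * (-1)^4 = -8
i=5: S_5 = -8 * (-1)^5 = 8
The first 6 terms are: [-8, 8, -8, 8, -8, 8]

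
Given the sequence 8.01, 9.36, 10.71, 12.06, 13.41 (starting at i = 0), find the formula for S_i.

Check differences: 9.36 - 8.01 = 1.35
10.71 - 9.36 = 1.35
Common difference d = 1.35.
First term a = 8.01.
Formula: S_i = 8.01 + 1.35*i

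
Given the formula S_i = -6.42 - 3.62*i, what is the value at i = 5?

S_5 = -6.42 + -3.62*5 = -6.42 + -18.1 = -24.52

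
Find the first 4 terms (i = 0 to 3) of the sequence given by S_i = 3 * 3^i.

This is a geometric sequence.
i=0: S_0 = 3 * 3^0 = 3
i=1: S_1 = 3 * 3^1 = 9
i=2: S_2 = 3 * 3^2 = 27
i=3: S_3 = 3 * 3^3 = 81
The first 4 terms are: [3, 9, 27, 81]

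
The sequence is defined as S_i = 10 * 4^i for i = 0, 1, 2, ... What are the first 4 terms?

This is a geometric sequence.
i=0: S_0 = 10 * 4^0 = 10
i=1: S_1 = 10 * 4^1 = 40
i=2: S_2 = 10 * 4^2 = 160
i=3: S_3 = 10 * 4^3 = 640
The first 4 terms are: [10, 40, 160, 640]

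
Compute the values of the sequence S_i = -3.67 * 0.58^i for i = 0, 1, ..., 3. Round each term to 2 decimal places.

This is a geometric sequence.
i=0: S_0 = -3.67 * 0.58^0 = -3.67
i=1: S_1 = -3.67 * 0.58^1 ≈ -2.13
i=2: S_2 = -3.67 * 0.58^2 ≈ -1.23
i=3: S_3 = -3.67 * 0.58^3 ≈ -0.72
The first 4 terms are: [-3.67, -2.13, -1.23, -0.72]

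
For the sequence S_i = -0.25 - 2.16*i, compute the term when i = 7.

S_7 = -0.25 + -2.16*7 = -0.25 + -15.12 = -15.37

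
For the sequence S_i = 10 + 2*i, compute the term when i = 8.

S_8 = 10 + 2*8 = 10 + 16 = 26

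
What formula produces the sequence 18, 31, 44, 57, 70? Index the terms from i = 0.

Check differences: 31 - 18 = 13
44 - 31 = 13
Common difference d = 13.
First term a = 18.
Formula: S_i = 18 + 13*i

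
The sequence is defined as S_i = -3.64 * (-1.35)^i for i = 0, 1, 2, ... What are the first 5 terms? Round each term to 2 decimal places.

This is a geometric sequence.
i=0: S_0 = -3.64 * (-1.35)^0 = -3.64
i=1: S_1 = -3.64 * (-1.35)^1 ≈ 4.91
i=2: S_2 = -3.64 * (-1.35)^2 ≈ -6.63
i=3: S_3 = -3.64 * (-1.35)^3 ≈ 8.96
i=4: S_4 = -3.64 * (-1.35)^4 ≈ -12.09
The first 5 terms are: [-3.64, 4.91, -6.63, 8.96, -12.09]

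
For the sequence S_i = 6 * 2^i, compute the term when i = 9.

S_9 = 6 * 2^9 = 6 * 512 = 3072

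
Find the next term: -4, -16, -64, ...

Ratios: -16 / -4 = 4.0
This is a geometric sequence with common ratio r = 4.
Next term = -64 * 4 = -256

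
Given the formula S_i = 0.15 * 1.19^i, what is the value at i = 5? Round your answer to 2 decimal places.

S_5 = 0.15 * 1.19^5 ≈ 0.15 * 2.3864 ≈ 0.36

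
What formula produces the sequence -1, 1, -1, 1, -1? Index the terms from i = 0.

Check ratios: 1 / -1 = -1.0
Common ratio r = -1.
First term a = -1.
Formula: S_i = -1 * (-1)^i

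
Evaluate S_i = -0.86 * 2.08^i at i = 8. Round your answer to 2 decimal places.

S_8 = -0.86 * 2.08^8 ≈ -0.86 * 350.3537 ≈ -301.3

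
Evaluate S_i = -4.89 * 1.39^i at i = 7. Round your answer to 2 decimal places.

S_7 = -4.89 * 1.39^7 ≈ -4.89 * 10.0254 ≈ -49.02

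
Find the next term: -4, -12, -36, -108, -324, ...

Ratios: -12 / -4 = 3.0
This is a geometric sequence with common ratio r = 3.
Next term = -324 * 3 = -972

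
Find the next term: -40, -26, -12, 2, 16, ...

Differences: -26 - -40 = 14
This is an arithmetic sequence with common difference d = 14.
Next term = 16 + 14 = 30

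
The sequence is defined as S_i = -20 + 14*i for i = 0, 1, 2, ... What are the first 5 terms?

This is an arithmetic sequence.
i=0: S_0 = -20 + 14*0 = -20
i=1: S_1 = -20 + 14*1 = -6
i=2: S_2 = -20 + 14*2 = 8
i=3: S_3 = -20 + 14*3 = 22
i=4: S_4 = -20 + 14*4 = 36
The first 5 terms are: [-20, -6, 8, 22, 36]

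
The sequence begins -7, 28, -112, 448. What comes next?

Ratios: 28 / -7 = -4.0
This is a geometric sequence with common ratio r = -4.
Next term = 448 * -4 = -1792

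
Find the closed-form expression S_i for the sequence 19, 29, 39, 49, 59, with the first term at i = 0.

Check differences: 29 - 19 = 10
39 - 29 = 10
Common difference d = 10.
First term a = 19.
Formula: S_i = 19 + 10*i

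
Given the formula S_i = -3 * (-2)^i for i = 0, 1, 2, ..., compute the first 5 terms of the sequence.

This is a geometric sequence.
i=0: S_0 = -3 * (-2)^0 = -3
i=1: S_1 = -3 * (-2)^1 = 6
i=2: S_2 = -3 * (-2)^2 = -12
i=3: S_3 = -3 * (-2)^3 = 24
i=4: S_4 = -3 * (-2)^4 = -48
The first 5 terms are: [-3, 6, -12, 24, -48]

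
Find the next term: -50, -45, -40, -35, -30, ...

Differences: -45 - -50 = 5
This is an arithmetic sequence with common difference d = 5.
Next term = -30 + 5 = -25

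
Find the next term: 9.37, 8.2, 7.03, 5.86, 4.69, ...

Differences: 8.2 - 9.37 = -1.17
This is an arithmetic sequence with common difference d = -1.17.
Next term = 4.69 + -1.17 = 3.52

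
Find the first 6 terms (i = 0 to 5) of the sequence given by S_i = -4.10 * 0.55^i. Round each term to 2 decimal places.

This is a geometric sequence.
i=0: S_0 = -4.1 * 0.55^0 = -4.1
i=1: S_1 = -4.1 * 0.55^1 ≈ -2.26
i=2: S_2 = -4.1 * 0.55^2 ≈ -1.24
i=3: S_3 = -4.1 * 0.55^3 ≈ -0.68
i=4: S_4 = -4.1 * 0.55^4 ≈ -0.38
i=5: S_5 = -4.1 * 0.55^5 ≈ -0.21
The first 6 terms are: [-4.1, -2.26, -1.24, -0.68, -0.38, -0.21]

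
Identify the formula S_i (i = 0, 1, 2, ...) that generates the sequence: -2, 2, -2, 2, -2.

Check ratios: 2 / -2 = -1.0
Common ratio r = -1.
First term a = -2.
Formula: S_i = -2 * (-1)^i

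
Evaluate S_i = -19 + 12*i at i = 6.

S_6 = -19 + 12*6 = -19 + 72 = 53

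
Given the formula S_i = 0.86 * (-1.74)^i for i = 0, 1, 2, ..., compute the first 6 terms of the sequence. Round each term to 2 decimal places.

This is a geometric sequence.
i=0: S_0 = 0.86 * (-1.74)^0 = 0.86
i=1: S_1 = 0.86 * (-1.74)^1 ≈ -1.5
i=2: S_2 = 0.86 * (-1.74)^2 ≈ 2.6
i=3: S_3 = 0.86 * (-1.74)^3 ≈ -4.53
i=4: S_4 = 0.86 * (-1.74)^4 ≈ 7.88
i=5: S_5 = 0.86 * (-1.74)^5 ≈ -13.72
The first 6 terms are: [0.86, -1.5, 2.6, -4.53, 7.88, -13.72]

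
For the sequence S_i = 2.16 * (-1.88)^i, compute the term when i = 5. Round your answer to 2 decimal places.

S_5 = 2.16 * (-1.88)^5 ≈ 2.16 * -23.4849 ≈ -50.73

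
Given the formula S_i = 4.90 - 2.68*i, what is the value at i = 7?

S_7 = 4.9 + -2.68*7 = 4.9 + -18.76 = -13.86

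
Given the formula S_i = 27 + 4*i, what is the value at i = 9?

S_9 = 27 + 4*9 = 27 + 36 = 63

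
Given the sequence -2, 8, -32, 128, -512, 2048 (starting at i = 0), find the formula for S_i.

Check ratios: 8 / -2 = -4.0
Common ratio r = -4.
First term a = -2.
Formula: S_i = -2 * (-4)^i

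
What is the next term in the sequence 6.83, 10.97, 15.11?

Differences: 10.97 - 6.83 = 4.14
This is an arithmetic sequence with common difference d = 4.14.
Next term = 15.11 + 4.14 = 19.25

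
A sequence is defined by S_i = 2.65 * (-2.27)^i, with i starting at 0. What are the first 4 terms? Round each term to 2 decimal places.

This is a geometric sequence.
i=0: S_0 = 2.65 * (-2.27)^0 = 2.65
i=1: S_1 = 2.65 * (-2.27)^1 ≈ -6.02
i=2: S_2 = 2.65 * (-2.27)^2 ≈ 13.66
i=3: S_3 = 2.65 * (-2.27)^3 ≈ -31.0
The first 4 terms are: [2.65, -6.02, 13.66, -31.0]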